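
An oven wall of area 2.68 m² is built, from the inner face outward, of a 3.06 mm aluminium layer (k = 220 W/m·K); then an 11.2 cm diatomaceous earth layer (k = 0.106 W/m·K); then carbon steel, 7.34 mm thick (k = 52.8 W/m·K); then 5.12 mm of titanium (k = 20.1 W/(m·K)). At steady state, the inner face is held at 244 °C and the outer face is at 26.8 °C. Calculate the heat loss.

Resistance network (inner→outer):
  R_aluminium = L/(kA) = 0.00306/(220·2.68) = 5.190×10^-6 K/W
  R_diatomaceous earth = L/(kA) = 0.112/(0.106·2.68) = 0.3943 K/W
  R_carbon steel = L/(kA) = 0.00734/(52.8·2.68) = 5.187×10^-5 K/W
  R_titanium = L/(kA) = 0.00512/(20.1·2.68) = 9.505×10^-5 K/W
ΣR = 5.190×10^-6 + 0.3943 + 5.187×10^-5 + 9.505×10^-5 = 0.3945 K/W
Q = ΔT/ΣR = (244 °C − 26.8 °C)/0.3945 = 551 W

Q = 551 W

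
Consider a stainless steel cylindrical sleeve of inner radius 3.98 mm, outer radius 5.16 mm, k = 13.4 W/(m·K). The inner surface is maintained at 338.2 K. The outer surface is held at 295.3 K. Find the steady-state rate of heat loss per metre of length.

Q' = 13900 W/m

Q' = 2πk·ΔT/ln(r₂/r₁) = 2π × 13.4 × 42.9 / ln(0.00516/0.00398) = 13900 W/m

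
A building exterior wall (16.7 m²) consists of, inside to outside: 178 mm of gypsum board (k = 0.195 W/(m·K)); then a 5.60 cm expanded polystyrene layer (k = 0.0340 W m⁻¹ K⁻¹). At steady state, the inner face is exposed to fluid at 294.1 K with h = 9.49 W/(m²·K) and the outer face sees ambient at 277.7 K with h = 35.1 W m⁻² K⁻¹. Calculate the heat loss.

Series thermal resistances, inner to outer:
  R_conv,in = 1/(hA) = 1/(9.49·16.7) = 0.006310 K/W
  R_gypsum board = L/(kA) = 0.178/(0.195·16.7) = 0.05466 K/W
  R_expanded polystyrene = L/(kA) = 0.0560/(0.0340·16.7) = 0.09863 K/W
  R_conv,out = 1/(hA) = 1/(35.1·16.7) = 0.001706 K/W
ΣR = 0.006310 + 0.05466 + 0.09863 + 0.001706 = 0.1613 K/W
Q = ΔT/ΣR = (294.1 K − 277.7 K)/0.1613 = 102 W

Q = 102 W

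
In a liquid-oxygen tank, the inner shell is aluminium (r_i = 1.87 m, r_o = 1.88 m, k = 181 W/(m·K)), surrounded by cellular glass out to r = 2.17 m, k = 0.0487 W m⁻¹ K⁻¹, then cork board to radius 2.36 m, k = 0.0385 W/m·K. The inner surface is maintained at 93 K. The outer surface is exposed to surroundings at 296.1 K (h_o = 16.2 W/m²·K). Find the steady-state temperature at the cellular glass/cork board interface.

Treat each layer as a resistance in series:
  R_aluminium = (1/1.87 − 1/1.88)/(4πk) = 0.002844/(4π·181) = 1.251×10^-6 K/W
  R_cellular glass = (1/1.88 − 1/2.17)/(4πk) = 0.07109/(4π·0.0487) = 0.1162 K/W
  R_cork board = (1/2.17 − 1/2.36)/(4πk) = 0.03710/(4π·0.0385) = 0.07669 K/W
  R_conv,out = 1/(4πr²h) = 1/(4π·2.36²·16.2) = 8.820×10^-4 K/W
ΣR = 1.251×10^-6 + 0.1162 + 0.07669 + 8.820×10^-4 = 0.1938 K/W
Q = ΔT/ΣR = (93 K − 296.1 K)/0.1938 = -1048 W
From the inner boundary to the cellular glass/cork board interface, ΣR_partial = 0.1162 K/W.
T_interface = T_in − Q·ΣR_partial = 93 K − (-1048)(0.1162) = 214.8 K

T = 214.8 K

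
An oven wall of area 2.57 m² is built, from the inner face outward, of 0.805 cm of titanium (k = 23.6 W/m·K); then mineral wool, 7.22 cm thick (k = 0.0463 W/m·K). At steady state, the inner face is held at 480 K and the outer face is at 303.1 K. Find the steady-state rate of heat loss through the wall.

Q = 291 W

Series thermal resistances, inner to outer:
  R_titanium = L/(kA) = 0.00805/(23.6·2.57) = 1.327×10^-4 K/W
  R_mineral wool = L/(kA) = 0.0722/(0.0463·2.57) = 0.6068 K/W
ΣR = 1.327×10^-4 + 0.6068 = 0.6069 K/W
Q = ΔT/ΣR = (480 K − 303.1 K)/0.6069 = 291 W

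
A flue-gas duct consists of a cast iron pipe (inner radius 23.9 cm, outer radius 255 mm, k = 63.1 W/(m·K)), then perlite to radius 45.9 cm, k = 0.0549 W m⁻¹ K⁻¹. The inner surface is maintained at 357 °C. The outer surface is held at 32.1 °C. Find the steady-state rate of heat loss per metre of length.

Series thermal resistances, inner to outer:
  R'_cast iron = ln(0.255/0.239)/(2πk) = 0.06480/(2π·63.1) = 1.634×10^-4 m·K/W
  R'_perlite = ln(0.459/0.255)/(2πk) = 0.5878/(2π·0.0549) = 1.704 m·K/W
ΣR = 1.634×10^-4 + 1.704 = 1.704 m·K/W
Q' = ΔT/ΣR = (357 °C − 32.1 °C)/1.704 = 191 W/m

Q' = 191 W/m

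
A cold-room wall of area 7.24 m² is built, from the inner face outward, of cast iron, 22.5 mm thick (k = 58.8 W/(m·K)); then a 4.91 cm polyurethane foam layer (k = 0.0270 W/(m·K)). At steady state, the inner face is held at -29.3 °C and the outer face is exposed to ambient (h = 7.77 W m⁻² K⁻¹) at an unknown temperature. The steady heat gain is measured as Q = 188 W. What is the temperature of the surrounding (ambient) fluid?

T_out = 21.3 °C

Sum the resistances:
  R_cast iron = L/(kA) = 0.0225/(58.8·7.24) = 5.285×10^-5 K/W
  R_polyurethane foam = L/(kA) = 0.0491/(0.0270·7.24) = 0.2512 K/W
  R_conv,out = 1/(hA) = 1/(7.77·7.24) = 0.01778 K/W
ΣR = 0.2690 K/W
ΔT = Q·ΣR = 188 × 0.2690 = 50.57 K
Heat flows inward, so T_out = T_in + ΔT = -29.3 + 50.57 = 21.3 °C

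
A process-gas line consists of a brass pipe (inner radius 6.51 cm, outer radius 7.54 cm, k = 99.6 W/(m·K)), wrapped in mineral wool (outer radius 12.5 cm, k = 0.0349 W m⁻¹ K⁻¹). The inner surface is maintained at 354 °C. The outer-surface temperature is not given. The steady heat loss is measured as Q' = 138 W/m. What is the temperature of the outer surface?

Series resistances:
  R'_brass = ln(0.0754/0.0651)/(2πk) = 0.1469/(2π·99.6) = 2.347×10^-4 m·K/W
  R'_mineral wool = ln(0.125/0.0754)/(2πk) = 0.5055/(2π·0.0349) = 2.305 m·K/W
ΣR = 2.306 m·K/W
ΔT = Q'·ΣR = 138 × 2.306 = 318.2 K
Heat flows outward, so T_out = T_in − ΔT = 354 − 318.2 = 35.8 °C

T_out = 35.8 °C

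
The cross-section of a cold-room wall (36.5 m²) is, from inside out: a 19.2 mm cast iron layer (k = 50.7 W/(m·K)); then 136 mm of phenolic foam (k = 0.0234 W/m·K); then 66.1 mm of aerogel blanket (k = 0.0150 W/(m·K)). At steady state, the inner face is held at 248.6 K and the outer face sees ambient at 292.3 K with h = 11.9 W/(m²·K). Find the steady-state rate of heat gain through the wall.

Series thermal resistances, inner to outer:
  R_cast iron = L/(kA) = 0.0192/(50.7·36.5) = 1.038×10^-5 K/W
  R_phenolic foam = L/(kA) = 0.136/(0.0234·36.5) = 0.1592 K/W
  R_aerogel blanket = L/(kA) = 0.0661/(0.0150·36.5) = 0.1207 K/W
  R_conv,out = 1/(hA) = 1/(11.9·36.5) = 0.002302 K/W
ΣR = 1.038×10^-5 + 0.1592 + 0.1207 + 0.002302 = 0.2822 K/W
Q = ΔT/ΣR = (248.6 K − 292.3 K)/0.2822 = -155 W
(Negative Q ⇒ heat flows inward; heat gain = 155 W.)

Q = 155 W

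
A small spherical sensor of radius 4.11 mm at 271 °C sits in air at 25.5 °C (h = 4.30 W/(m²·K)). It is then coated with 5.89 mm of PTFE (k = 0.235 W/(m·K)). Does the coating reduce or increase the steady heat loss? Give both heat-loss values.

Critical radius for a sphere: r_cr = 2k/h = 0.109 m = 10.9 cm.
Outer radius after coating: r₂ = 0.00411 + 0.00589 = 0.01000 m.
Since r₁ < r_cr and r₂ ≤ r_cr, the coating moves toward the maximum at r_cr — heat loss rises.
Bare: R = 1/(4πr₁²h) = 1096 K/W; Q = 245.5/1096 = 0.224 W.
Coated: R = R_cond + R_conv = 233.6 K/W; Q = 245.5/233.6 = 1.05 W.

increases: 0.224 → 1.05 W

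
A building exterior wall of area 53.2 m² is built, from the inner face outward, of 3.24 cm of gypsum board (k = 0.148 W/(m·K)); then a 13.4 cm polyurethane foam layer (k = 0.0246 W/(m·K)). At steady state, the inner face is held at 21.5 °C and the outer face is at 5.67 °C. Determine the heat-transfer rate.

Series thermal resistances, inner to outer:
  R_gypsum board = L/(kA) = 0.0324/(0.148·53.2) = 0.004115 K/W
  R_polyurethane foam = L/(kA) = 0.134/(0.0246·53.2) = 0.1024 K/W
ΣR = 0.004115 + 0.1024 = 0.1065 K/W
Q = ΔT/ΣR = (21.5 °C − 5.67 °C)/0.1065 = 149 W

Q = 149 W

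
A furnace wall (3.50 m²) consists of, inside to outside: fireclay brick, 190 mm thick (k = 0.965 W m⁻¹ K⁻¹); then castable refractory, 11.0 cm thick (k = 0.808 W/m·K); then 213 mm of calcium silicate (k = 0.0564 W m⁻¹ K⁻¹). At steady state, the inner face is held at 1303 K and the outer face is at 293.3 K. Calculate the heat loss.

Resistance network (inner→outer):
  R_fireclay brick = L/(kA) = 0.190/(0.965·3.50) = 0.05625 K/W
  R_castable refractory = L/(kA) = 0.110/(0.808·3.50) = 0.03890 K/W
  R_calcium silicate = L/(kA) = 0.213/(0.0564·3.50) = 1.079 K/W
ΣR = 0.05625 + 0.03890 + 1.079 = 1.174 K/W
Q = ΔT/ΣR = (1303 K − 293.3 K)/1.174 = 860 W

Q = 860 W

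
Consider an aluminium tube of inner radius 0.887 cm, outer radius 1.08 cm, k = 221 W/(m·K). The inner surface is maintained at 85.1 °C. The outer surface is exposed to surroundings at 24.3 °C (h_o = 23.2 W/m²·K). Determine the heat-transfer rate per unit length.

Series thermal resistances, inner to outer:
  R'_aluminium = ln(0.0108/0.00887)/(2πk) = 0.1969/(2π·221) = 1.418×10^-4 m·K/W
  R'_conv,out = 1/(2πr h) = 1/(2π·0.0108·23.2) = 0.6352 m·K/W
ΣR = 1.418×10^-4 + 0.6352 = 0.6353 m·K/W
Q' = ΔT/ΣR = (85.1 °C − 24.3 °C)/0.6353 = 95.7 W/m

Q' = 95.7 W/m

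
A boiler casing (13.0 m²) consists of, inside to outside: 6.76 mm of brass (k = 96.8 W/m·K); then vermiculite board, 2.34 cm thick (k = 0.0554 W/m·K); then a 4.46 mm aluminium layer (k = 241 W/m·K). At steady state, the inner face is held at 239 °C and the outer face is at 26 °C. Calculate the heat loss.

Resistance network (inner→outer):
  R_brass = L/(kA) = 0.00676/(96.8·13.0) = 5.372×10^-6 K/W
  R_vermiculite board = L/(kA) = 0.0234/(0.0554·13.0) = 0.03249 K/W
  R_aluminium = L/(kA) = 0.00446/(241·13.0) = 1.424×10^-6 K/W
ΣR = 5.372×10^-6 + 0.03249 + 1.424×10^-6 = 0.03250 K/W
Q = ΔT/ΣR = (239 °C − 26 °C)/0.03250 = 6550 W

Q = 6.55 kW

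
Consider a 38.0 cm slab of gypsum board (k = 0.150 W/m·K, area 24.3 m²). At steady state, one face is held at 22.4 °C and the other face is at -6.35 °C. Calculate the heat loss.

Q = 276 W

Q = kA·ΔT/L = 0.150 × 24.3 × |22.4 °C − -6.35 °C| / 0.380 = 276 W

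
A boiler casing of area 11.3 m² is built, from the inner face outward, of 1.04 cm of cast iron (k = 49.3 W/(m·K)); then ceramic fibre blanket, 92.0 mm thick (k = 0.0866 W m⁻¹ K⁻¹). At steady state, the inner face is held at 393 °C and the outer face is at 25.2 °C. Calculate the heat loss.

Series thermal resistances, inner to outer:
  R_cast iron = L/(kA) = 0.0104/(49.3·11.3) = 1.867×10^-5 K/W
  R_ceramic fibre blanket = L/(kA) = 0.0920/(0.0866·11.3) = 0.09401 K/W
ΣR = 1.867×10^-5 + 0.09401 = 0.09403 K/W
Q = ΔT/ΣR = (393 °C − 25.2 °C)/0.09403 = 3910 W

Q = 3910 W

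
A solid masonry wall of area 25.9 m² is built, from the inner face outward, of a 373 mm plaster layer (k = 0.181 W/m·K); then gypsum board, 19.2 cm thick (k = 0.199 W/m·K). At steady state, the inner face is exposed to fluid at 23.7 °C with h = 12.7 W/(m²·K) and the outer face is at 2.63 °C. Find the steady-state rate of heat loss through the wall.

Q = 176 W

Treat each layer as a resistance in series:
  R_conv,in = 1/(hA) = 1/(12.7·25.9) = 0.003040 K/W
  R_plaster = L/(kA) = 0.373/(0.181·25.9) = 0.07957 K/W
  R_gypsum board = L/(kA) = 0.192/(0.199·25.9) = 0.03725 K/W
ΣR = 0.003040 + 0.07957 + 0.03725 = 0.1199 K/W
Q = ΔT/ΣR = (23.7 °C − 2.63 °C)/0.1199 = 176 W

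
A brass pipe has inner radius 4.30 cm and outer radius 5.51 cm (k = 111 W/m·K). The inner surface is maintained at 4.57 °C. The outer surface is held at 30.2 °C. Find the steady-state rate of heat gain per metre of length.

Q' = 2πk·ΔT/ln(r₂/r₁) = 2π × 111 × 25.63 / ln(0.0551/0.0430) = 72100 W/m

Q' = 72.1 kW/m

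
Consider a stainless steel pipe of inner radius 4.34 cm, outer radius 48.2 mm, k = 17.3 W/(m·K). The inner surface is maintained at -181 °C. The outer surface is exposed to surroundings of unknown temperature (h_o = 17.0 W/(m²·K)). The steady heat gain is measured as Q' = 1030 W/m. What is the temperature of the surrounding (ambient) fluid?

Sum the resistances:
  R'_stainless steel = ln(0.0482/0.0434)/(2πk) = 0.1049/(2π·17.3) = 9.650×10^-4 m·K/W
  R'_conv,out = 1/(2πr h) = 1/(2π·0.0482·17.0) = 0.1942 m·K/W
ΣR = 0.1952 m·K/W
ΔT = Q'·ΣR = 1030 × 0.1952 = 201.1 K
Heat flows inward, so T_out = T_in + ΔT = -181 + 201.1 = 20.1 °C

T_out = 20.1 °C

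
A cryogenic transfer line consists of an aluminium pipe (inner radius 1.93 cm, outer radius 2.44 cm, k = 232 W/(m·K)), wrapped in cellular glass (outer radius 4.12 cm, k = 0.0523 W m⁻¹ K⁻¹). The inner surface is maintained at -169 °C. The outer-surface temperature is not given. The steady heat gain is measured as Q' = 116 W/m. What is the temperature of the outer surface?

T_out = 15.9 °C

Sum the resistances:
  R'_aluminium = ln(0.0244/0.0193)/(2πk) = 0.2345/(2π·232) = 1.609×10^-4 m·K/W
  R'_cellular glass = ln(0.0412/0.0244)/(2πk) = 0.5239/(2π·0.0523) = 1.594 m·K/W
ΣR = 1.594 m·K/W
ΔT = Q'·ΣR = 116 × 1.594 = 184.9 K
Heat flows inward, so T_out = T_in + ΔT = -169 + 184.9 = 15.9 °C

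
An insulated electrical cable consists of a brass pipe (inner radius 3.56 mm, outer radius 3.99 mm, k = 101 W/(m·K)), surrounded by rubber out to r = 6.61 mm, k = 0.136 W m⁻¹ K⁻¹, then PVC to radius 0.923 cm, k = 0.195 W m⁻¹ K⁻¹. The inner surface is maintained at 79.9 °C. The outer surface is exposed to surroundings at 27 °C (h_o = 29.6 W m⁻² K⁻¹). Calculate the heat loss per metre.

Series thermal resistances, inner to outer:
  R'_brass = ln(0.00399/0.00356)/(2πk) = 0.1140/(2π·101) = 1.797×10^-4 m·K/W
  R'_rubber = ln(0.00661/0.00399)/(2πk) = 0.5048/(2π·0.136) = 0.5907 m·K/W
  R'_PVC = ln(0.00923/0.00661)/(2πk) = 0.3339/(2π·0.195) = 0.2725 m·K/W
  R'_conv,out = 1/(2πr h) = 1/(2π·0.00923·29.6) = 0.5825 m·K/W
ΣR = 1.797×10^-4 + 0.5907 + 0.2725 + 0.5825 = 1.446 m·K/W
Q' = ΔT/ΣR = (79.9 °C − 27 °C)/1.446 = 36.6 W/m

Q' = 36.6 W/m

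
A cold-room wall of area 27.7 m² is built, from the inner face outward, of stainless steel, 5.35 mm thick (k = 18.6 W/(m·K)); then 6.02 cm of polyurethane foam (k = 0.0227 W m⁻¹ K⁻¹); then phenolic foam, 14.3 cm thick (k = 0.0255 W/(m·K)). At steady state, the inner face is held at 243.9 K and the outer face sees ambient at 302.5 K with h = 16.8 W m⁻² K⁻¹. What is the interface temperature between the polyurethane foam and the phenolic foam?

Treat each layer as a resistance in series:
  R_stainless steel = L/(kA) = 0.00535/(18.6·27.7) = 1.038×10^-5 K/W
  R_polyurethane foam = L/(kA) = 0.0602/(0.0227·27.7) = 0.09574 K/W
  R_phenolic foam = L/(kA) = 0.143/(0.0255·27.7) = 0.2024 K/W
  R_conv,out = 1/(hA) = 1/(16.8·27.7) = 0.002149 K/W
ΣR = 1.038×10^-5 + 0.09574 + 0.2024 + 0.002149 = 0.3003 K/W
Q = ΔT/ΣR = (243.9 K − 302.5 K)/0.3003 = -195.1 W
From the inner boundary to the polyurethane foam/phenolic foam interface, ΣR_partial = 0.09575 K/W.
T_interface = T_in − Q·ΣR_partial = 243.9 K − (-195.1)(0.09575) = 262.6 K

T = 262.6 K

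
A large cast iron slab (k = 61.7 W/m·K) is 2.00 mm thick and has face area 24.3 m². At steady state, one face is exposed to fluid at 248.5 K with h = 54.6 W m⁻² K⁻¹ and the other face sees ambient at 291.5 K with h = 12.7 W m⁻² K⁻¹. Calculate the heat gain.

Q = 10.8 kW

Resistance network (inner→outer):
  R_conv,in = 1/(hA) = 1/(54.6·24.3) = 7.537×10^-4 K/W
  R_cast iron = L/(kA) = 0.00200/(61.7·24.3) = 1.334×10^-6 K/W
  R_conv,out = 1/(hA) = 1/(12.7·24.3) = 0.003240 K/W
ΣR = 7.537×10^-4 + 1.334×10^-6 + 0.003240 = 0.003995 K/W
Q = ΔT/ΣR = (248.5 K − 291.5 K)/0.003995 = -10800 W
(Negative Q ⇒ heat flows inward; heat gain = 10800 W.)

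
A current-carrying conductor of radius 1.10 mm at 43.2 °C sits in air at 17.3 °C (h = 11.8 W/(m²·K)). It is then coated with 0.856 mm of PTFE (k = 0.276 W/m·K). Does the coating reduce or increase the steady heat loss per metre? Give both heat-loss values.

increases: 2.11 → 3.58 W/m

Critical radius for a cylinder: r_cr = k/h = 0.0234 m = 2.34 cm.
Outer radius after coating: r₂ = 0.00110 + 8.56×10^-4 = 0.001956 m.
Since r₁ < r_cr and r₂ ≤ r_cr, the coating moves toward the maximum at r_cr — heat loss rises.
Bare: R = 1/(2πr₁h) = 12.26 m·K/W; Q = 25.9/12.26 = 2.11 W/m.
Coated: R = R_cond + R_conv = 7.227 m·K/W; Q = 25.9/7.227 = 3.58 W/m.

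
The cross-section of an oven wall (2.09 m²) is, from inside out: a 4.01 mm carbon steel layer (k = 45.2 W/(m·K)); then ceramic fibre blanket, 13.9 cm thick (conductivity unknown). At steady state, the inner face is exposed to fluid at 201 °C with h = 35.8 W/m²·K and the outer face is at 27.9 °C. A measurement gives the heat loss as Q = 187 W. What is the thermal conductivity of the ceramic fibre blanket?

ΣR = ΔT/Q = |201 − 27.9|/187 = 0.9257 K/W
Known resistances:
  R_conv,in = 1/(hA) = 1/(35.8·2.09) = 0.01337 K/W
  R_carbon steel = L/(kA) = 0.00401/(45.2·2.09) = 4.245×10^-5 K/W
R_ceramic fibre blanket = ΣR − ΣR_known = 0.9257 − 0.01341 = 0.9123 K/W
L/(kA) = 0.9123 ⇒ k = 0.139/(0.9123·2.09) = 0.0729 W/m·K

k = 0.0729 W/m·K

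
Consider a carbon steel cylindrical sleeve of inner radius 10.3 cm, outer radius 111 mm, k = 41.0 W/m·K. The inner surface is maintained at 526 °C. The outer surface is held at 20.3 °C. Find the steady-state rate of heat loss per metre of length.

Q' = 2πk·ΔT/ln(r₂/r₁) = 2π × 41.0 × 505.7 / ln(0.111/0.103) = 1.74×10^6 W/m

Q' = 1740 kW/m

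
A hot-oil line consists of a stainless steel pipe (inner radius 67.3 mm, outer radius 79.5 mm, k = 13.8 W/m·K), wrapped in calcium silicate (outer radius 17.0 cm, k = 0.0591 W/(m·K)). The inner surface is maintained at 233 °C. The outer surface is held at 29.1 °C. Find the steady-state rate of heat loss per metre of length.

Q' = 99.5 W/m

Treat each layer as a resistance in series:
  R'_stainless steel = ln(0.0795/0.0673)/(2πk) = 0.1666/(2π·13.8) = 0.001921 m·K/W
  R'_calcium silicate = ln(0.170/0.0795)/(2πk) = 0.7600/(2π·0.0591) = 2.047 m·K/W
ΣR = 0.001921 + 2.047 = 2.049 m·K/W
Q' = ΔT/ΣR = (233 °C − 29.1 °C)/2.049 = 99.5 W/m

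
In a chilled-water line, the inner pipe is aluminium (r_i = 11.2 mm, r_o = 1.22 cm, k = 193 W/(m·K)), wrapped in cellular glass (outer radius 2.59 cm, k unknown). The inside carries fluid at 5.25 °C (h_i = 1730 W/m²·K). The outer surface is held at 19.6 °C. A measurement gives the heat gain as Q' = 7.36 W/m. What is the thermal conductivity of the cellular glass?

k = 0.0617 W/m·K

ΣR = ΔT/Q' = |5.25 − 19.6|/7.36 = 1.950 m·K/W
Known resistances:
  R'_conv,in = 1/(2πr h) = 1/(2π·0.0112·1730) = 0.008214 m·K/W
  R'_aluminium = ln(0.0122/0.0112)/(2πk) = 0.08552/(2π·193) = 7.052×10^-5 m·K/W
R_cellular glass = ΣR − ΣR_known = 1.950 − 0.008285 = 1.942 m·K/W
ln(r₂/r₁)/(2πk) = 1.942 ⇒ k = 0.7528/(2π·1.942) = 0.0617 W/m·K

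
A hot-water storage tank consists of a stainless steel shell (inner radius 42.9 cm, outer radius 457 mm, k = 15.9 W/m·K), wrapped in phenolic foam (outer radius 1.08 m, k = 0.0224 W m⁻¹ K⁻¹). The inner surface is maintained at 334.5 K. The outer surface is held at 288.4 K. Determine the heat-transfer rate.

Series thermal resistances, inner to outer:
  R_stainless steel = (1/0.429 − 1/0.457)/(4πk) = 0.1428/(4π·15.9) = 7.148×10^-4 K/W
  R_phenolic foam = (1/0.457 − 1/1.08)/(4πk) = 1.262/(4π·0.0224) = 4.484 K/W
ΣR = 7.148×10^-4 + 4.484 = 4.485 K/W
Q = ΔT/ΣR = (334.5 K − 288.4 K)/4.485 = 10.3 W

Q = 10.3 W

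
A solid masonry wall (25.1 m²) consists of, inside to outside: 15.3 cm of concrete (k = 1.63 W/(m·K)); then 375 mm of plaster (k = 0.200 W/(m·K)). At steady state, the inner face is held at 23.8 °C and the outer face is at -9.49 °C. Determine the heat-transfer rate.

Series thermal resistances, inner to outer:
  R_concrete = L/(kA) = 0.153/(1.63·25.1) = 0.003740 K/W
  R_plaster = L/(kA) = 0.375/(0.200·25.1) = 0.07470 K/W
ΣR = 0.003740 + 0.07470 = 0.07844 K/W
Q = ΔT/ΣR = (23.8 °C − -9.49 °C)/0.07844 = 424 W

Q = 424 W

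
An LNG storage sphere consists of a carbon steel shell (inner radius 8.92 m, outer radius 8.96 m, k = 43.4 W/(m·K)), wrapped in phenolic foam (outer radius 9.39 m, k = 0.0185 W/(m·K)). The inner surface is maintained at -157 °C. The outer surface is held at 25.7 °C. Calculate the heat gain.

Q = 8310 W

Treat each layer as a resistance in series:
  R_carbon steel = (1/8.92 − 1/8.96)/(4πk) = 5.005×10^-4/(4π·43.4) = 9.177×10^-7 K/W
  R_phenolic foam = (1/8.96 − 1/9.39)/(4πk) = 0.005111/(4π·0.0185) = 0.02198 K/W
ΣR = 9.177×10^-7 + 0.02198 = 0.02198 K/W
Q = ΔT/ΣR = (-157 °C − 25.7 °C)/0.02198 = -8310 W
(Negative Q ⇒ heat flows inward; heat gain = 8310 W.)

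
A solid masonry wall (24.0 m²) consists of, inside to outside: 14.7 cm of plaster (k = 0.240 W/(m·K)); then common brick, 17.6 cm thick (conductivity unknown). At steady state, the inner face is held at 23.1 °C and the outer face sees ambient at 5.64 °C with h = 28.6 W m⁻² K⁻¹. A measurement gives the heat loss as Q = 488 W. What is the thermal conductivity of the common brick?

ΣR = ΔT/Q = |23.1 − 5.64|/488 = 0.03578 K/W
Known resistances:
  R_plaster = L/(kA) = 0.147/(0.240·24.0) = 0.02552 K/W
  R_conv,out = 1/(hA) = 1/(28.6·24.0) = 0.001457 K/W
R_common brick = ΣR − ΣR_known = 0.03578 − 0.02698 = 0.008800 K/W
L/(kA) = 0.008800 ⇒ k = 0.176/(0.008800·24.0) = 0.833 W/m·K

k = 0.833 W/m·K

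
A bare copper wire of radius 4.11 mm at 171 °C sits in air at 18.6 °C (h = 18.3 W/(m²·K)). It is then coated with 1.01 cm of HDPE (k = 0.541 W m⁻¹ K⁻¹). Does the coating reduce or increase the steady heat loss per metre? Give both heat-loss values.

Critical radius for a cylinder: r_cr = k/h = 0.0296 m = 2.96 cm.
Outer radius after coating: r₂ = 0.00411 + 0.0101 = 0.01421 m.
Since r₁ < r_cr and r₂ ≤ r_cr, the coating moves toward the maximum at r_cr — heat loss rises.
Bare: R = 1/(2πr₁h) = 2.116 m·K/W; Q = 152.4/2.116 = 72.0 W/m.
Coated: R = R_cond + R_conv = 0.9770 m·K/W; Q = 152.4/0.9770 = 156 W/m.

increases: 72.0 → 156 W/m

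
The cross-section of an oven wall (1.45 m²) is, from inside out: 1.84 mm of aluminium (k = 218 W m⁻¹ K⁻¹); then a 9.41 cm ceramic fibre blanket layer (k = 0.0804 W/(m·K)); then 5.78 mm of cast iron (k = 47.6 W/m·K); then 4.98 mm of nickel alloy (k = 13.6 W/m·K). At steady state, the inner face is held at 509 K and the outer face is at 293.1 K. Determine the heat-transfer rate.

Resistance network (inner→outer):
  R_aluminium = L/(kA) = 0.00184/(218·1.45) = 5.821×10^-6 K/W
  R_ceramic fibre blanket = L/(kA) = 0.0941/(0.0804·1.45) = 0.8072 K/W
  R_cast iron = L/(kA) = 0.00578/(47.6·1.45) = 8.374×10^-5 K/W
  R_nickel alloy = L/(kA) = 0.00498/(13.6·1.45) = 2.525×10^-4 K/W
ΣR = 5.821×10^-6 + 0.8072 + 8.374×10^-5 + 2.525×10^-4 = 0.8075 K/W
Q = ΔT/ΣR = (509 K − 293.1 K)/0.8075 = 267 W

Q = 267 W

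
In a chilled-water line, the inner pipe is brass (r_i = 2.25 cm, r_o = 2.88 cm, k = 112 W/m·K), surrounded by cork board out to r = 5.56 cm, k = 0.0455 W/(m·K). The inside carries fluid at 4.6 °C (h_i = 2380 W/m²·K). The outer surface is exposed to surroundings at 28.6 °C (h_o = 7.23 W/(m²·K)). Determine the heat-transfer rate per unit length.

Treat each layer as a resistance in series:
  R'_conv,in = 1/(2πr h) = 1/(2π·0.0225·2380) = 0.002972 m·K/W
  R'_brass = ln(0.0288/0.0225)/(2πk) = 0.2469/(2π·112) = 3.508×10^-4 m·K/W
  R'_cork board = ln(0.0556/0.0288)/(2πk) = 0.6578/(2π·0.0455) = 2.301 m·K/W
  R'_conv,out = 1/(2πr h) = 1/(2π·0.0556·7.23) = 0.3959 m·K/W
ΣR = 0.002972 + 3.508×10^-4 + 2.301 + 0.3959 = 2.700 m·K/W
Q' = ΔT/ΣR = (4.6 °C − 28.6 °C)/2.700 = -8.89 W/m
(Negative Q' ⇒ heat flows inward; heat gain = 8.89 W/m.)

Q' = 8.89 W/m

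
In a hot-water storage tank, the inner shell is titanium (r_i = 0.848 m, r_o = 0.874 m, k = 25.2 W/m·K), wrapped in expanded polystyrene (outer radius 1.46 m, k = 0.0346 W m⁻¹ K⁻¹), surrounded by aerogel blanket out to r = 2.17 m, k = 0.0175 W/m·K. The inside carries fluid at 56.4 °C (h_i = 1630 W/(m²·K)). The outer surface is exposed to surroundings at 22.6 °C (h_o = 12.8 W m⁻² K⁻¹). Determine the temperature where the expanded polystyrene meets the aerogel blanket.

T = 39.2 °C

Treat each layer as a resistance in series:
  R_conv,in = 1/(4πr²h) = 1/(4π·0.848²·1630) = 6.789×10^-5 K/W
  R_titanium = (1/0.848 − 1/0.874)/(4πk) = 0.03508/(4π·25.2) = 1.108×10^-4 K/W
  R_expanded polystyrene = (1/0.874 − 1/1.46)/(4πk) = 0.4592/(4π·0.0346) = 1.056 K/W
  R_aerogel blanket = (1/1.46 − 1/2.17)/(4πk) = 0.2241/(4π·0.0175) = 1.019 K/W
  R_conv,out = 1/(4πr²h) = 1/(4π·2.17²·12.8) = 0.001320 K/W
ΣR = 6.789×10^-5 + 1.108×10^-4 + 1.056 + 1.019 + 0.001320 = 2.076 K/W
Q = ΔT/ΣR = (56.4 °C − 22.6 °C)/2.076 = 16.28 W
From the inner boundary to the expanded polystyrene/aerogel blanket interface, ΣR_partial = 1.056 K/W.
T_interface = T_in − Q·ΣR_partial = 56.4 °C − (16.28)(1.056) = 39.2 °C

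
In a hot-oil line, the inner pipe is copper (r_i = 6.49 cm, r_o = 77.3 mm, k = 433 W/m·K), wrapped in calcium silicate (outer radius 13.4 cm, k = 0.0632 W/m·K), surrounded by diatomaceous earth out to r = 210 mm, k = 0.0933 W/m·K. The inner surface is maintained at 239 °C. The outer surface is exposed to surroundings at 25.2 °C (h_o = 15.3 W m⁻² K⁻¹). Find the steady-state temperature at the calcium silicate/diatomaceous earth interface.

T = 104 °C

Series thermal resistances, inner to outer:
  R'_copper = ln(0.0773/0.0649)/(2πk) = 0.1748/(2π·433) = 6.427×10^-5 m·K/W
  R'_calcium silicate = ln(0.134/0.0773)/(2πk) = 0.5501/(2π·0.0632) = 1.385 m·K/W
  R'_diatomaceous earth = ln(0.210/0.134)/(2πk) = 0.4493/(2π·0.0933) = 0.7664 m·K/W
  R'_conv,out = 1/(2πr h) = 1/(2π·0.210·15.3) = 0.04953 m·K/W
ΣR = 6.427×10^-5 + 1.385 + 0.7664 + 0.04953 = 2.201 m·K/W
Q' = ΔT/ΣR = (239 °C − 25.2 °C)/2.201 = 97.14 W/m
From the inner boundary to the calcium silicate/diatomaceous earth interface, ΣR_partial = 1.385 m·K/W.
T_interface = T_in − Q'·ΣR_partial = 239 °C − (97.14)(1.385) = 104 °C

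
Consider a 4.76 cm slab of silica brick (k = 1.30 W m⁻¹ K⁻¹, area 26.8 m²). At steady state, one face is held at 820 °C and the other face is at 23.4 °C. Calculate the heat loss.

Q = 583 kW

Q = kA·ΔT/L = 1.30 × 26.8 × |820 °C − 23.4 °C| / 0.0476 = 5.83×10^5 W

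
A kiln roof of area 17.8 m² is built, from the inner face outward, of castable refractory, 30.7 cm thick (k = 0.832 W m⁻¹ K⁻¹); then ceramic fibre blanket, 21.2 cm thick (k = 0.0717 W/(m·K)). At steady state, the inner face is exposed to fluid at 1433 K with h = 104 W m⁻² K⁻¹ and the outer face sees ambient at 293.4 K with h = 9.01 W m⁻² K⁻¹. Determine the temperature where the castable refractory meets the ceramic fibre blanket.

T = 1308 K

Resistance network (inner→outer):
  R_conv,in = 1/(hA) = 1/(104·17.8) = 5.402×10^-4 K/W
  R_castable refractory = L/(kA) = 0.307/(0.832·17.8) = 0.02073 K/W
  R_ceramic fibre blanket = L/(kA) = 0.212/(0.0717·17.8) = 0.1661 K/W
  R_conv,out = 1/(hA) = 1/(9.01·17.8) = 0.006235 K/W
ΣR = 5.402×10^-4 + 0.02073 + 0.1661 + 0.006235 = 0.1936 K/W
Q = ΔT/ΣR = (1433 K − 293.4 K)/0.1936 = 5886 W
From the inner boundary to the castable refractory/ceramic fibre blanket interface, ΣR_partial = 0.02127 K/W.
T_interface = T_in − Q·ΣR_partial = 1433 K − (5886)(0.02127) = 1308 K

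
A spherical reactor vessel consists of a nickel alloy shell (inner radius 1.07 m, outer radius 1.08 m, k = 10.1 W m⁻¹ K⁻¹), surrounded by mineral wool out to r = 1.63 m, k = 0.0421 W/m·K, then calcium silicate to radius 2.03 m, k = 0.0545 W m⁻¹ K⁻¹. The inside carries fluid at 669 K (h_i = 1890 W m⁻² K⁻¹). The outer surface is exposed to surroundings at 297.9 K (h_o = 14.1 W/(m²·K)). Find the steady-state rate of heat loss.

Treat each layer as a resistance in series:
  R_conv,in = 1/(4πr²h) = 1/(4π·1.07²·1890) = 3.678×10^-5 K/W
  R_nickel alloy = (1/1.07 − 1/1.08)/(4πk) = 0.008654/(4π·10.1) = 6.818×10^-5 K/W
  R_mineral wool = (1/1.08 − 1/1.63)/(4πk) = 0.3124/(4π·0.0421) = 0.5906 K/W
  R_calcium silicate = (1/1.63 − 1/2.03)/(4πk) = 0.1209/(4π·0.0545) = 0.1765 K/W
  R_conv,out = 1/(4πr²h) = 1/(4π·2.03²·14.1) = 0.001370 K/W
ΣR = 3.678×10^-5 + 6.818×10^-5 + 0.5906 + 0.1765 + 0.001370 = 0.7686 K/W
Q = ΔT/ΣR = (669 K − 297.9 K)/0.7686 = 483 W

Q = 483 W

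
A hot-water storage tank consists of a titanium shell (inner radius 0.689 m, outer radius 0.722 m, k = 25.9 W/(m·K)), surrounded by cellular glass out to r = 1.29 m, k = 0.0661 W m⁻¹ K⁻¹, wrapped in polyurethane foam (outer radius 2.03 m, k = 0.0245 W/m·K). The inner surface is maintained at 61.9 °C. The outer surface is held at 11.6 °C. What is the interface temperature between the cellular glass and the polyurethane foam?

Resistance network (inner→outer):
  R_titanium = (1/0.689 − 1/0.722)/(4πk) = 0.06634/(4π·25.9) = 2.038×10^-4 K/W
  R_cellular glass = (1/0.722 − 1/1.29)/(4πk) = 0.6098/(4π·0.0661) = 0.7342 K/W
  R_polyurethane foam = (1/1.29 − 1/2.03)/(4πk) = 0.2826/(4π·0.0245) = 0.9178 K/W
ΣR = 2.038×10^-4 + 0.7342 + 0.9178 = 1.652 K/W
Q = ΔT/ΣR = (61.9 °C − 11.6 °C)/1.652 = 30.45 W
From the inner boundary to the cellular glass/polyurethane foam interface, ΣR_partial = 0.7344 K/W.
T_interface = T_in − Q·ΣR_partial = 61.9 °C − (30.45)(0.7344) = 39.5 °C

T = 39.5 °C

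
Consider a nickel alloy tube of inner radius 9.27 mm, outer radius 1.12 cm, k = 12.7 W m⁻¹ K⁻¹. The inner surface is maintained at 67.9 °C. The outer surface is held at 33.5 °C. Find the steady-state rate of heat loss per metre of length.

Q' = 2πk·ΔT/ln(r₂/r₁) = 2π × 12.7 × 34.4 / ln(0.0112/0.00927) = 14500 W/m

Q' = 14500 W/m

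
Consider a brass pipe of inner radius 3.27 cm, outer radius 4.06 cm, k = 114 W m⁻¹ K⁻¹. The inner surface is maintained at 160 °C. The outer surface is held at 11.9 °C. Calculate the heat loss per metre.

Q' = 2πk·ΔT/ln(r₂/r₁) = 2π × 114 × 148.1 / ln(0.0406/0.0327) = 4.90×10^5 W/m

Q' = 4.90×10^5 W/m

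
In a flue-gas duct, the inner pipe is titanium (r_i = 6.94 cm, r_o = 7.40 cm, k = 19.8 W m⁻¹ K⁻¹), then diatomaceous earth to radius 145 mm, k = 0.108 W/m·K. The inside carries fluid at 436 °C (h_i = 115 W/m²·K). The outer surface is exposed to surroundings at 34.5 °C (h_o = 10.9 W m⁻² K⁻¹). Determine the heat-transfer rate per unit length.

Q' = 361 W/m

Series thermal resistances, inner to outer:
  R'_conv,in = 1/(2πr h) = 1/(2π·0.0694·115) = 0.01994 m·K/W
  R'_titanium = ln(0.0740/0.0694)/(2πk) = 0.06418/(2π·19.8) = 5.159×10^-4 m·K/W
  R'_diatomaceous earth = ln(0.145/0.0740)/(2πk) = 0.6727/(2π·0.108) = 0.9913 m·K/W
  R'_conv,out = 1/(2πr h) = 1/(2π·0.145·10.9) = 0.1007 m·K/W
ΣR = 0.01994 + 5.159×10^-4 + 0.9913 + 0.1007 = 1.112 m·K/W
Q' = ΔT/ΣR = (436 °C − 34.5 °C)/1.112 = 361 W/m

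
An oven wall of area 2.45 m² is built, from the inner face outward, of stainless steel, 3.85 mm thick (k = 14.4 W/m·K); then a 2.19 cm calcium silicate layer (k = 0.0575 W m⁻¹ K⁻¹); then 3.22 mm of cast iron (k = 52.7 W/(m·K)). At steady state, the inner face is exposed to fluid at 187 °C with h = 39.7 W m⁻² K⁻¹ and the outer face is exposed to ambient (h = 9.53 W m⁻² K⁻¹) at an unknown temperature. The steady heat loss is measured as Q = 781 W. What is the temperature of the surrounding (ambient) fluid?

Series resistances:
  R_conv,in = 1/(hA) = 1/(39.7·2.45) = 0.01028 K/W
  R_stainless steel = L/(kA) = 0.00385/(14.4·2.45) = 1.091×10^-4 K/W
  R_calcium silicate = L/(kA) = 0.0219/(0.0575·2.45) = 0.1555 K/W
  R_cast iron = L/(kA) = 0.00322/(52.7·2.45) = 2.494×10^-5 K/W
  R_conv,out = 1/(hA) = 1/(9.53·2.45) = 0.04283 K/W
ΣR = 0.2087 K/W
ΔT = Q·ΣR = 781 × 0.2087 = 163.0 K
Heat flows outward, so T_out = T_in − ΔT = 187 − 163.0 = 24.0 °C

T_out = 24.0 °C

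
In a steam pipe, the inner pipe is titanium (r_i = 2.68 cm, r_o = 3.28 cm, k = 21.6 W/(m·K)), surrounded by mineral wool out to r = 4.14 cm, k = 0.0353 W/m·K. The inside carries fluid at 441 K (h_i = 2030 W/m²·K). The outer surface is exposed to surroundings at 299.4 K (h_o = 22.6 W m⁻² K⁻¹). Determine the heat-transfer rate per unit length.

Q' = 116 W/m

Series thermal resistances, inner to outer:
  R'_conv,in = 1/(2πr h) = 1/(2π·0.0268·2030) = 0.002925 m·K/W
  R'_titanium = ln(0.0328/0.0268)/(2πk) = 0.2020/(2π·21.6) = 0.001489 m·K/W
  R'_mineral wool = ln(0.0414/0.0328)/(2πk) = 0.2329/(2π·0.0353) = 1.050 m·K/W
  R'_conv,out = 1/(2πr h) = 1/(2π·0.0414·22.6) = 0.1701 m·K/W
ΣR = 0.002925 + 0.001489 + 1.050 + 0.1701 = 1.225 m·K/W
Q' = ΔT/ΣR = (441 K − 299.4 K)/1.225 = 116 W/m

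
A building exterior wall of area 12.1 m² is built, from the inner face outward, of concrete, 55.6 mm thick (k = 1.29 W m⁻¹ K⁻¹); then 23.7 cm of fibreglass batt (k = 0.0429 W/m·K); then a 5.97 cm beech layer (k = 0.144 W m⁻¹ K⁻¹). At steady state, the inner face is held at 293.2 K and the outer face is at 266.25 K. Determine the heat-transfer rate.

Resistance network (inner→outer):
  R_concrete = L/(kA) = 0.0556/(1.29·12.1) = 0.003562 K/W
  R_fibreglass batt = L/(kA) = 0.237/(0.0429·12.1) = 0.4566 K/W
  R_beech = L/(kA) = 0.0597/(0.144·12.1) = 0.03426 K/W
ΣR = 0.003562 + 0.4566 + 0.03426 = 0.4944 K/W
Q = ΔT/ΣR = (293.2 K − 266.25 K)/0.4944 = 54.5 W

Q = 54.5 W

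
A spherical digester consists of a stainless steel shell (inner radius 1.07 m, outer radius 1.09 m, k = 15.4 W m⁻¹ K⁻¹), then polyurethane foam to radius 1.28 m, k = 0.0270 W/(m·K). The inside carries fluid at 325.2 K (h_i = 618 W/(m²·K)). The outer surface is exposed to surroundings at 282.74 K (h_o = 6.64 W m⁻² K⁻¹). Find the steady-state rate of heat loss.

Q = 104 W

Resistance network (inner→outer):
  R_conv,in = 1/(4πr²h) = 1/(4π·1.07²·618) = 1.125×10^-4 K/W
  R_stainless steel = (1/1.07 − 1/1.09)/(4πk) = 0.01715/(4π·15.4) = 8.861×10^-5 K/W
  R_polyurethane foam = (1/1.09 − 1/1.28)/(4πk) = 0.1362/(4π·0.0270) = 0.4014 K/W
  R_conv,out = 1/(4πr²h) = 1/(4π·1.28²·6.64) = 0.007315 K/W
ΣR = 1.125×10^-4 + 8.861×10^-5 + 0.4014 + 0.007315 = 0.4089 K/W
Q = ΔT/ΣR = (325.2 K − 282.74 K)/0.4089 = 104 W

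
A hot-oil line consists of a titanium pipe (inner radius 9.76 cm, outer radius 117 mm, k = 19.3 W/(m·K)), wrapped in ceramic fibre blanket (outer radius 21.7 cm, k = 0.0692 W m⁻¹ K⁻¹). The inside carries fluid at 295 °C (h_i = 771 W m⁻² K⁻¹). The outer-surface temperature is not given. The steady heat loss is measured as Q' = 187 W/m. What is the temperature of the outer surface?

T_out = 28.7 °C

Sum the resistances:
  R'_conv,in = 1/(2πr h) = 1/(2π·0.0976·771) = 0.002115 m·K/W
  R'_titanium = ln(0.117/0.0976)/(2πk) = 0.1813/(2π·19.3) = 0.001495 m·K/W
  R'_ceramic fibre blanket = ln(0.217/0.117)/(2πk) = 0.6177/(2π·0.0692) = 1.421 m·K/W
ΣR = 1.424 m·K/W
ΔT = Q'·ΣR = 187 × 1.424 = 266.3 K
Heat flows outward, so T_out = T_in − ΔT = 295 − 266.3 = 28.7 °C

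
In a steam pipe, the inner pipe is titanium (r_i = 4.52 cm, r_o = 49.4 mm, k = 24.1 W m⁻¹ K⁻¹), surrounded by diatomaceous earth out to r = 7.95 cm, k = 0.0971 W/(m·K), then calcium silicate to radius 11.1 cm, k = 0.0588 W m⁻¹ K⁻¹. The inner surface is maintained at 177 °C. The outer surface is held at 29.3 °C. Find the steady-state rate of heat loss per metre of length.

Series thermal resistances, inner to outer:
  R'_titanium = ln(0.0494/0.0452)/(2πk) = 0.08885/(2π·24.1) = 5.868×10^-4 m·K/W
  R'_diatomaceous earth = ln(0.0795/0.0494)/(2πk) = 0.4758/(2π·0.0971) = 0.7799 m·K/W
  R'_calcium silicate = ln(0.111/0.0795)/(2πk) = 0.3338/(2π·0.0588) = 0.9034 m·K/W
ΣR = 5.868×10^-4 + 0.7799 + 0.9034 = 1.684 m·K/W
Q' = ΔT/ΣR = (177 °C − 29.3 °C)/1.684 = 87.7 W/m

Q' = 87.7 W/m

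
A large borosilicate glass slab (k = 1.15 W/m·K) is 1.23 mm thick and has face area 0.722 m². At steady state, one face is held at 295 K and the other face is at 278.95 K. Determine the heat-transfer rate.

Q = 10800 W

Q = kA·ΔT/L = 1.15 × 0.722 × |295 K − 278.95 K| / 0.00123 = 10800 W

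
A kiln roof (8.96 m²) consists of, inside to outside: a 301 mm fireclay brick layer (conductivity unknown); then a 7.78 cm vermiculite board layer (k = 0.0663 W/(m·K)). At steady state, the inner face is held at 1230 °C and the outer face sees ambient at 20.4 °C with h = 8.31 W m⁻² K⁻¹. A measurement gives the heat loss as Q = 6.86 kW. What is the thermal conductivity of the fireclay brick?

k = 1.05 W/m·K

ΣR = ΔT/Q = |1230 − 20.4|/6860 = 0.1763 K/W
Known resistances:
  R_vermiculite board = L/(kA) = 0.0778/(0.0663·8.96) = 0.1310 K/W
  R_conv,out = 1/(hA) = 1/(8.31·8.96) = 0.01343 K/W
R_fireclay brick = ΣR − ΣR_known = 0.1763 − 0.1444 = 0.03190 K/W
L/(kA) = 0.03190 ⇒ k = 0.301/(0.03190·8.96) = 1.05 W/m·K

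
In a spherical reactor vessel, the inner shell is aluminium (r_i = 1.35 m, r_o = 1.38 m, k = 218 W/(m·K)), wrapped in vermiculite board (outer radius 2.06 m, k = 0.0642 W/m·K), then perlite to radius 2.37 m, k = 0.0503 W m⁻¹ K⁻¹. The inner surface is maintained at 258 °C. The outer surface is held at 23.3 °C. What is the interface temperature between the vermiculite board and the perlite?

Treat each layer as a resistance in series:
  R_aluminium = (1/1.35 − 1/1.38)/(4πk) = 0.01610/(4π·218) = 5.878×10^-6 K/W
  R_vermiculite board = (1/1.38 − 1/2.06)/(4πk) = 0.2392/(4π·0.0642) = 0.2965 K/W
  R_perlite = (1/2.06 − 1/2.37)/(4πk) = 0.06350/(4π·0.0503) = 0.1005 K/W
ΣR = 5.878×10^-6 + 0.2965 + 0.1005 = 0.3970 K/W
Q = ΔT/ΣR = (258 °C − 23.3 °C)/0.3970 = 591.2 W
From the inner boundary to the vermiculite board/perlite interface, ΣR_partial = 0.2965 K/W.
T_interface = T_in − Q·ΣR_partial = 258 °C − (591.2)(0.2965) = 82.7 °C

T = 82.7 °C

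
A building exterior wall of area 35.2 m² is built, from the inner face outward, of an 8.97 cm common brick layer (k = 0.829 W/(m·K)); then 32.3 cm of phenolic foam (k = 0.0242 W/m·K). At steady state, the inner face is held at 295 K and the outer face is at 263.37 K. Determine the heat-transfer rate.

Q = 82.7 W

Resistance network (inner→outer):
  R_common brick = L/(kA) = 0.0897/(0.829·35.2) = 0.003074 K/W
  R_phenolic foam = L/(kA) = 0.323/(0.0242·35.2) = 0.3792 K/W
ΣR = 0.003074 + 0.3792 = 0.3823 K/W
Q = ΔT/ΣR = (295 K − 263.37 K)/0.3823 = 82.7 W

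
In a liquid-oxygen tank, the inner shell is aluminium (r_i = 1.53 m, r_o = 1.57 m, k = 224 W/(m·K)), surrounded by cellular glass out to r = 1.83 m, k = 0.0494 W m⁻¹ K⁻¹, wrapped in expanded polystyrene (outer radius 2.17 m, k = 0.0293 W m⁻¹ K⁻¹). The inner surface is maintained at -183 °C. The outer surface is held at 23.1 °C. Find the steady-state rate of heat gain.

Q = 545 W

Resistance network (inner→outer):
  R_aluminium = (1/1.53 − 1/1.57)/(4πk) = 0.01665/(4π·224) = 5.916×10^-6 K/W
  R_cellular glass = (1/1.57 − 1/1.83)/(4πk) = 0.09049/(4π·0.0494) = 0.1458 K/W
  R_expanded polystyrene = (1/1.83 − 1/2.17)/(4πk) = 0.08562/(4π·0.0293) = 0.2325 K/W
ΣR = 5.916×10^-6 + 0.1458 + 0.2325 = 0.3783 K/W
Q = ΔT/ΣR = (-183 °C − 23.1 °C)/0.3783 = -545 W
(Negative Q ⇒ heat flows inward; heat gain = 545 W.)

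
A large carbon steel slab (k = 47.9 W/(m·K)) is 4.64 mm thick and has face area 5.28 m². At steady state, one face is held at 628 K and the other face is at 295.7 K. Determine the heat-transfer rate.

Q = kA·ΔT/L = 47.9 × 5.28 × |628 K − 295.7 K| / 0.00464 = 1.81×10^7 W

Q = 18100 kW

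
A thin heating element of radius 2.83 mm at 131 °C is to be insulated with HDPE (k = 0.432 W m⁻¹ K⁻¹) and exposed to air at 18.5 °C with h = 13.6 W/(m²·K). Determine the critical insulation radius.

For a cylinder, r_cr = k_ins/h = 0.432/13.6 = 0.0318 m = 3.18 cm

r_cr = 3.18 cm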